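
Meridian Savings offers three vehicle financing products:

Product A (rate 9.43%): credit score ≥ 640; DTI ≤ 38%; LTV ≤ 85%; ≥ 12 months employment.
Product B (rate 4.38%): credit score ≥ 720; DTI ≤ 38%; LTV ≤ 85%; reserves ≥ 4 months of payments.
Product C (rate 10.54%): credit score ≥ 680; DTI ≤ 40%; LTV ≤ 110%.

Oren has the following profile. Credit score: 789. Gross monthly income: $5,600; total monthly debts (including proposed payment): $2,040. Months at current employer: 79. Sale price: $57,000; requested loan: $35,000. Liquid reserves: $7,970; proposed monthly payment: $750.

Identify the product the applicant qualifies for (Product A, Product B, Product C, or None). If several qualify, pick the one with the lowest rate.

Product B

DTI = 2,040/5,600 = 36.4%.
LTV = 35,000/57,000 = 61.4%.
Reserves = 7,970/750 = 10.6 months.
Product A: score 789 ≥ 640; DTI 36.4% ≤ 38%; LTV 61.4% ≤ 85%; employment 79 ≥ 12 mo → qualifies.
Product B: score 789 ≥ 720; DTI 36.4% ≤ 38%; LTV 61.4% ≤ 85%; reserves 10.6 ≥ 4 mo → qualifies.
Product C: score 789 ≥ 680; DTI 36.4% ≤ 40%; LTV 61.4% ≤ 110% → qualifies.
Qualifying: Product A, Product B, Product C. Lowest rate is 4.38% → Product B.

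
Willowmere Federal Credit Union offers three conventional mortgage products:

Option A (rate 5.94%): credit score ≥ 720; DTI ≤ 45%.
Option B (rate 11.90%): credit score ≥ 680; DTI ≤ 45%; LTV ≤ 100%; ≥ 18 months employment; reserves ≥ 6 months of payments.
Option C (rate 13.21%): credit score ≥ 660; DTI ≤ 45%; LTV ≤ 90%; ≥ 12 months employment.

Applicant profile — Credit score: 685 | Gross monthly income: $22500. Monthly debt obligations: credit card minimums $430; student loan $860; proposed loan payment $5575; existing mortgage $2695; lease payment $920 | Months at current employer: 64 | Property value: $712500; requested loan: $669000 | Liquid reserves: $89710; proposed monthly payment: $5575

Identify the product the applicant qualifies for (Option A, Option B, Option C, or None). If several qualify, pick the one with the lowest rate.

None

Total debts = (430 + 860 + 5,575 + 2,695 + 920) = 10,480; DTI = 10,480/22,500 = 46.6%.
LTV = 669,000/712,500 = 93.9%.
Reserves = 89,710/5,575 = 16.1 months.
Option A: score 685 < 720; DTI 46.6% > 45% → does not qualify.
Option B: score 685 ≥ 680; DTI 46.6% > 45%; LTV 93.9% ≤ 100%; employment 64 ≥ 18 mo; reserves 16.1 ≥ 6 mo → does not qualify.
Option C: score 685 ≥ 660; DTI 46.6% > 45%; LTV 93.9% > 90%; employment 64 ≥ 12 mo → does not qualify.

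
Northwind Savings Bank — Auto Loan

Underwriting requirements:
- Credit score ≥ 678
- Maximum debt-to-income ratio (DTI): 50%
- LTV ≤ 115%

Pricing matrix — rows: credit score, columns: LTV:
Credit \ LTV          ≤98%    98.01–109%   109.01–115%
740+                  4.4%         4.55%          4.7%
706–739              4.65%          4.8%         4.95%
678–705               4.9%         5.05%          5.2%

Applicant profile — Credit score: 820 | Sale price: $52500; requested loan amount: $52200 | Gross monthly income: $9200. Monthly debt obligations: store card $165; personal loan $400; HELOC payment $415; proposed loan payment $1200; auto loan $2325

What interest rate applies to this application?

Credit score 820 ≥ 678; Total monthly debts = (165 + 400 + 415 + 1,200 + 2,325) = 4,505. DTI = 4,505/9,200 = 49% ≤ 50%
Loan-to-value = 52,200/52,500 = 99.4% — pass (115% max)
Credit 820 → row 740+; LTV 99.4% → column 98.01–109%. Grid cell → 4.55%.

4.55%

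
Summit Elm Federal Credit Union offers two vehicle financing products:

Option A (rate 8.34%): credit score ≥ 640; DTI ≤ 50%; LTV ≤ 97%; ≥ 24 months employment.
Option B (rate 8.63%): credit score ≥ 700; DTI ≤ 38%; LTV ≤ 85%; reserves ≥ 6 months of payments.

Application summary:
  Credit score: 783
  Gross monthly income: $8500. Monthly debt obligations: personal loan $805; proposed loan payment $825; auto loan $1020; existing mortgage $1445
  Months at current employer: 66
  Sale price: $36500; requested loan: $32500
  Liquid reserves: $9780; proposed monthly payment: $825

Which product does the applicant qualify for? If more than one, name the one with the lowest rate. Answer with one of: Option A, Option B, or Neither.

Option A

Total debts = (805 + 825 + 1,020 + 1,445) = 4,095; DTI = 4,095/8,500 = 48.2%.
LTV = 32,500/36,500 = 89%.
Reserves = 9,780/825 = 11.9 months.
Option A: score 783 ≥ 640; DTI 48.2% ≤ 50%; LTV 89% ≤ 97%; employment 66 ≥ 24 mo → qualifies.
Option B: score 783 ≥ 700; DTI 48.2% > 38%; LTV 89% > 85%; reserves 11.9 ≥ 6 mo → does not qualify.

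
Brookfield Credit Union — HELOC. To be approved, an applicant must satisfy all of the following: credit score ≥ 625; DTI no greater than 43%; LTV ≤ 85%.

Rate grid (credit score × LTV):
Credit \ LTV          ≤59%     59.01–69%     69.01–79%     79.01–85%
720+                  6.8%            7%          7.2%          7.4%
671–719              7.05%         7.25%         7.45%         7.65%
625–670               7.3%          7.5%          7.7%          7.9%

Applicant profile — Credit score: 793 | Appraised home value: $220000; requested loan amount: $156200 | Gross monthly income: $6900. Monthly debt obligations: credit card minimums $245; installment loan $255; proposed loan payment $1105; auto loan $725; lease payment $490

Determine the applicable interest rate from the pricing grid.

7.2%

Credit score 793 ≥ 625; Total monthly debts = (245 + 255 + 1,105 + 725 + 490) = 2,820. DTI = 2,820/6,900 = 40.9% ≤ 43%
LTV = 156,200/220,000 = 71% ≤ 85%
Row: 793 falls in 720+. Column: 71% falls in 69.01–79%. Rate = 7.2%.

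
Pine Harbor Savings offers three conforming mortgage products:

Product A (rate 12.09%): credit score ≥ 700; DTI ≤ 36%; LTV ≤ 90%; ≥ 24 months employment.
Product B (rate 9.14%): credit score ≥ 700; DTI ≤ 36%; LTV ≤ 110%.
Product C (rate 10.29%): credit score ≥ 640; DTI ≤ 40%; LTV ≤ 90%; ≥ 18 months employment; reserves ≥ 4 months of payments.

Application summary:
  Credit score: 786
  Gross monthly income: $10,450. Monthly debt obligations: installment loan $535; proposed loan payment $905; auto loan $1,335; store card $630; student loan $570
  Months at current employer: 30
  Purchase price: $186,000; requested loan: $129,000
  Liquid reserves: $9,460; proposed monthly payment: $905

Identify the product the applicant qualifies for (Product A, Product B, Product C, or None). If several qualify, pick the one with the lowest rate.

Total debts = (535 + 905 + 1,335 + 630 + 570) = 3,975; DTI = 3,975/10,450 = 38%.
LTV = 129,000/186,000 = 69.4%.
Reserves = 9,460/905 = 10.5 months.
Product A: score 786 ≥ 700; DTI 38% > 36%; LTV 69.4% ≤ 90%; employment 30 ≥ 24 mo → does not qualify.
Product B: score 786 ≥ 700; DTI 38% > 36%; LTV 69.4% ≤ 110% → does not qualify.
Product C: score 786 ≥ 640; DTI 38% ≤ 40%; LTV 69.4% ≤ 90%; employment 30 ≥ 18 mo; reserves 10.5 ≥ 4 mo → qualifies.

Product C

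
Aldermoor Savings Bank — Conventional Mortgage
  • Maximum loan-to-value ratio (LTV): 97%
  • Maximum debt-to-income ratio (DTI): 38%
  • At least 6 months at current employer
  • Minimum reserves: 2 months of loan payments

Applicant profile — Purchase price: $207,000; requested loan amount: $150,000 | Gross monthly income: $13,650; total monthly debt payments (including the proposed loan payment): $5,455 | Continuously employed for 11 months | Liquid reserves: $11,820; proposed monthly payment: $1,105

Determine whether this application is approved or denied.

Denied

LTV = 150,000/207,000 = 72.5% ≤ 97%
DTI = 5,455/13,650 = 40% > 38%
Employment 11 ≥ 6 months
Reserves = 11,820/1,105 = 10.7 months ≥ 2
Fails on DTI.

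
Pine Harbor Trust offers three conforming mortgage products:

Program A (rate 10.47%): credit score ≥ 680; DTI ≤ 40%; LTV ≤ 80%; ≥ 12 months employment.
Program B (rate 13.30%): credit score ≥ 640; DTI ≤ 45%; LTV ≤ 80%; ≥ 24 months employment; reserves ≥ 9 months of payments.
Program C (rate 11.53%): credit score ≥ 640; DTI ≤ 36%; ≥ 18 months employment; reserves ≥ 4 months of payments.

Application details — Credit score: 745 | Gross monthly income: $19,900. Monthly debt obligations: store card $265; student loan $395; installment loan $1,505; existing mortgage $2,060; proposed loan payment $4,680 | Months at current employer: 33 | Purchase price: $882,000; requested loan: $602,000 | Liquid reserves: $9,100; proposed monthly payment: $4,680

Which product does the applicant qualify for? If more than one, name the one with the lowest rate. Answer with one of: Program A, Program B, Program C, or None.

None

Total debts = (265 + 395 + 1,505 + 2,060 + 4,680) = 8,905; DTI = 8,905/19,900 = 44.7%.
LTV = 602,000/882,000 = 68.3%.
Reserves = 9,100/4,680 = 1.9 months.
Program A: score 745 ≥ 680; DTI 44.7% > 40%; LTV 68.3% ≤ 80%; employment 33 ≥ 12 mo → does not qualify.
Program B: score 745 ≥ 640; DTI 44.7% ≤ 45%; LTV 68.3% ≤ 80%; employment 33 ≥ 24 mo; reserves 1.9 < 9 mo → does not qualify.
Program C: score 745 ≥ 640; DTI 44.7% > 36%; employment 33 ≥ 18 mo; reserves 1.9 < 4 mo → does not qualify.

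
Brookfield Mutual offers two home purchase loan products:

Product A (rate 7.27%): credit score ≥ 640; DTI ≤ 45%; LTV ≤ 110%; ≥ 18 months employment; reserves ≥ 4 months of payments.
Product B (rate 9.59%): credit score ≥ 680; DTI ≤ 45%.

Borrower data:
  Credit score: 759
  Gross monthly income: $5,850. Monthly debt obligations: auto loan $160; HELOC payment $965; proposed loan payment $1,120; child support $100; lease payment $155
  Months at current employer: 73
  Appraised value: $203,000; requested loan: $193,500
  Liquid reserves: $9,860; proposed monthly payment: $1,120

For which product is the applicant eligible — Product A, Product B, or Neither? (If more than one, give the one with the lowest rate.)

Total debts = (160 + 965 + 1,120 + 100 + 155) = 2,500; DTI = 2,500/5,850 = 42.7%.
LTV = 193,500/203,000 = 95.3%.
Reserves = 9,860/1,120 = 8.8 months.
Product A: score 759 ≥ 640; DTI 42.7% ≤ 45%; LTV 95.3% ≤ 110%; employment 73 ≥ 18 mo; reserves 8.8 ≥ 4 mo → qualifies.
Product B: score 759 ≥ 680; DTI 42.7% ≤ 45% → qualifies.
Qualifying: Product A, Product B. Lowest rate is 7.27% → Product A.

Product A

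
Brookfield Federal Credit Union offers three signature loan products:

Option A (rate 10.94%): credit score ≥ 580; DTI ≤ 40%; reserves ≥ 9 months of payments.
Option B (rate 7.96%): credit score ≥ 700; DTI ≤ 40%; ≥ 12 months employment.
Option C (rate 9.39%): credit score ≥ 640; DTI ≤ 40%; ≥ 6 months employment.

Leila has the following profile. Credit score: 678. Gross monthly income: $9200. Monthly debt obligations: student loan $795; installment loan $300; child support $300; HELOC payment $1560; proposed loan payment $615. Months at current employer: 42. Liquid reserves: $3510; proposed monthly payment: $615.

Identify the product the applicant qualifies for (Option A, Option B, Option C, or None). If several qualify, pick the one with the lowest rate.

Total debts = (795 + 300 + 300 + 1,560 + 615) = 3,570; DTI = 3,570/9,200 = 38.8%.
Reserves = 3,510/615 = 5.7 months.
Option A: score 678 ≥ 580; DTI 38.8% ≤ 40%; reserves 5.7 < 9 mo → does not qualify.
Option B: score 678 < 700; DTI 38.8% ≤ 40%; employment 42 ≥ 12 mo → does not qualify.
Option C: score 678 ≥ 640; DTI 38.8% ≤ 40%; employment 42 ≥ 6 mo → qualifies.

Option C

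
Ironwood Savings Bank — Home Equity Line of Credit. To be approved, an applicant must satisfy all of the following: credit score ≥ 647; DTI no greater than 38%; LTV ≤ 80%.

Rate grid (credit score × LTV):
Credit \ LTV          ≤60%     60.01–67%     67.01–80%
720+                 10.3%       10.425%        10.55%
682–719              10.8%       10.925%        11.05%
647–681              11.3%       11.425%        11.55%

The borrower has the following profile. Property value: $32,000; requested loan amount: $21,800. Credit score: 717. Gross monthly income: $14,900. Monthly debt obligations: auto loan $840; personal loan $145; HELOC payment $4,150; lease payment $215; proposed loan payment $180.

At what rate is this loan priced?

11.05%

Credit score 717 ≥ 647; Total monthly debts = (840 + 145 + 4,150 + 215 + 180) = 5,530. DTI = 5,530/14,900 = 37.1% ≤ 38%
LTV = 21,800/32,000 = 68.1% ≤ 80%
Credit 717 → row 682–719; LTV 68.1% → column 67.01–80%. Grid cell → 11.05%.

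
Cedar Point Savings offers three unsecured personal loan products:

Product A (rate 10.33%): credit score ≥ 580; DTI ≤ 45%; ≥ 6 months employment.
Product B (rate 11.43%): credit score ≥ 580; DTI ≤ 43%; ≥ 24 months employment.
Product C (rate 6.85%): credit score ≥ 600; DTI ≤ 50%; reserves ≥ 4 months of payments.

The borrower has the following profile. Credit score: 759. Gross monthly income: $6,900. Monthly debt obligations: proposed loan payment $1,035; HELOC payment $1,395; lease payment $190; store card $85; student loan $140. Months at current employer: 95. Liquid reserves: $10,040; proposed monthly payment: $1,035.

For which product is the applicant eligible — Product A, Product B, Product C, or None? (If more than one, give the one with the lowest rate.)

Product C

Total debts = (1,035 + 1,395 + 190 + 85 + 140) = 2,845; DTI = 2,845/6,900 = 41.2%.
Reserves = 10,040/1,035 = 9.7 months.
Product A: score 759 ≥ 580; DTI 41.2% ≤ 45%; employment 95 ≥ 6 mo → qualifies.
Product B: score 759 ≥ 580; DTI 41.2% ≤ 43%; employment 95 ≥ 24 mo → qualifies.
Product C: score 759 ≥ 600; DTI 41.2% ≤ 50%; reserves 9.7 ≥ 4 mo → qualifies.
Qualifying: Product A, Product B, Product C. Lowest rate is 6.85% → Product C.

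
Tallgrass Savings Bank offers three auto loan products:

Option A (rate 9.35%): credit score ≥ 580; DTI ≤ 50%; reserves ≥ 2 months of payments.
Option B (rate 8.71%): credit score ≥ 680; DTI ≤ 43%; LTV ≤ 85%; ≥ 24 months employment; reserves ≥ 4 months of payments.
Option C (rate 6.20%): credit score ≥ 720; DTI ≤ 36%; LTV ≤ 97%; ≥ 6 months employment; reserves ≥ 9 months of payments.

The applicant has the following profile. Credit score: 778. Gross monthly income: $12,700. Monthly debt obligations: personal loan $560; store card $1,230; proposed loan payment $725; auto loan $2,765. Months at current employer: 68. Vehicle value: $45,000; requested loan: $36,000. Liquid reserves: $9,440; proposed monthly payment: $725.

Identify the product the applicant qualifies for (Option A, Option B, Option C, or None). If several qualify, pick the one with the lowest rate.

Total debts = (560 + 1,230 + 725 + 2,765) = 5,280; DTI = 5,280/12,700 = 41.6%.
LTV = 36,000/45,000 = 80%.
Reserves = 9,440/725 = 13.0 months.
Option A: score 778 ≥ 580; DTI 41.6% ≤ 50%; reserves 13.0 ≥ 2 mo → qualifies.
Option B: score 778 ≥ 680; DTI 41.6% ≤ 43%; LTV 80% ≤ 85%; employment 68 ≥ 24 mo; reserves 13.0 ≥ 4 mo → qualifies.
Option C: score 778 ≥ 720; DTI 41.6% > 36%; LTV 80% ≤ 97%; employment 68 ≥ 6 mo; reserves 13.0 ≥ 9 mo → does not qualify.
Qualifying: Option A, Option B. Lowest rate is 8.71% → Option B.

Option B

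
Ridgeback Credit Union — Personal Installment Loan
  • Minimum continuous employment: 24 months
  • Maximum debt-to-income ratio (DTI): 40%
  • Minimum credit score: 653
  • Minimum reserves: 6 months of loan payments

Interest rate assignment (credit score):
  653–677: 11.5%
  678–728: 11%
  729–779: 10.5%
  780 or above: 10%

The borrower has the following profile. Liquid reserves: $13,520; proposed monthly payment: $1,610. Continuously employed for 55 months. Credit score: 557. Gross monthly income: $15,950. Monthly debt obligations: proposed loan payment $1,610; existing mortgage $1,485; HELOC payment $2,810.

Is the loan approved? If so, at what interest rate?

Denied

Credit score 557 < 653 (below minimum)
Reserves = 13,520/1,610 = 8.4 months ≥ 6
Total monthly debts = (1,610 + 1,485 + 2,810) = 5,905. DTI: 5,905 ÷ 15,950 = 37%, within the 40% cap
Employment 55 ≥ 24 months
Not all requirements met → denied.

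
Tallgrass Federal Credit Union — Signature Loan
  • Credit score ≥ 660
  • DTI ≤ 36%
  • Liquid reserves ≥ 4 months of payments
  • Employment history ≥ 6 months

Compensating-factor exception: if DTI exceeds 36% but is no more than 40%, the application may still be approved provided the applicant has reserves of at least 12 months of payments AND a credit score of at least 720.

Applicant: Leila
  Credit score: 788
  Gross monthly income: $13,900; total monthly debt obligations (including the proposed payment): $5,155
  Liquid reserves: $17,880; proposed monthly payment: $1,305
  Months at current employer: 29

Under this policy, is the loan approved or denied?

Approved

Credit score 788 ≥ 660 (meets base)
DTI = 5,155/13,900 = 37.1% > 36% — standard DTI limit exceeded.
Reserves: 17,880 ÷ 1,305 = 13.7 months (meets 4-month minimum)
Employment 29 ≥ 6 months
DTI 37.1% is within the 36%–40% exception band; checking compensating factors.
Reserves 13.7 ≥ 12 months; credit score 788 ≥ 720.
Both compensating conditions met → exception applies.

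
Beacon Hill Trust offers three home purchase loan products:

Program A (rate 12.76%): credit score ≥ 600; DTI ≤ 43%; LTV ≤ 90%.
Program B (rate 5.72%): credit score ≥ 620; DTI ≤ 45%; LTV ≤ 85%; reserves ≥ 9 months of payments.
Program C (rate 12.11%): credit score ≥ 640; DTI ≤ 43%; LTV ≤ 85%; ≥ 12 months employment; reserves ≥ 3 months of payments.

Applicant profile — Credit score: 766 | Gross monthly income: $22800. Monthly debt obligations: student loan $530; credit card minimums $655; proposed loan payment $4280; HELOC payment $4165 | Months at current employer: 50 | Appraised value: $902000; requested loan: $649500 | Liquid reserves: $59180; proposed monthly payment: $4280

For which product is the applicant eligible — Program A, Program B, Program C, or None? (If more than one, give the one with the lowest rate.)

Program B

Total debts = (530 + 655 + 4,280 + 4,165) = 9,630; DTI = 9,630/22,800 = 42.2%.
LTV = 649,500/902,000 = 72%.
Reserves = 59,180/4,280 = 13.8 months.
Program A: score 766 ≥ 600; DTI 42.2% ≤ 43%; LTV 72% ≤ 90% → qualifies.
Program B: score 766 ≥ 620; DTI 42.2% ≤ 45%; LTV 72% ≤ 85%; reserves 13.8 ≥ 9 mo → qualifies.
Program C: score 766 ≥ 640; DTI 42.2% ≤ 43%; LTV 72% ≤ 85%; employment 50 ≥ 12 mo; reserves 13.8 ≥ 3 mo → qualifies.
Qualifying: Program A, Program B, Program C. Lowest rate is 5.72% → Program B.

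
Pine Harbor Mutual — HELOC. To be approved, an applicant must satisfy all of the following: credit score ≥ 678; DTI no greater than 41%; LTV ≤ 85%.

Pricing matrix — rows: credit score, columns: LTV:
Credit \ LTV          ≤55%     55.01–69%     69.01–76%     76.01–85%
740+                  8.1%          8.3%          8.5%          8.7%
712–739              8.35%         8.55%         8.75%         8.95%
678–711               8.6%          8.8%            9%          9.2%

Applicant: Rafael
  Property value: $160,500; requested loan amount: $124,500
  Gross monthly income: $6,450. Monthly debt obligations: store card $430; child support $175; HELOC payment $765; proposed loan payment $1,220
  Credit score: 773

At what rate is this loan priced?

8.7%

Credit score 773 ≥ 678; Total monthly debts = (430 + 175 + 765 + 1,220) = 2,590. Debt-to-income = 2,590/6,450 = 40.2% — meets 41% limit
LTV = 124,500/160,500 = 77.6% ≤ 85%
Row: 773 falls in 740+. Column: 77.6% falls in 76.01–85%. Rate = 8.7%.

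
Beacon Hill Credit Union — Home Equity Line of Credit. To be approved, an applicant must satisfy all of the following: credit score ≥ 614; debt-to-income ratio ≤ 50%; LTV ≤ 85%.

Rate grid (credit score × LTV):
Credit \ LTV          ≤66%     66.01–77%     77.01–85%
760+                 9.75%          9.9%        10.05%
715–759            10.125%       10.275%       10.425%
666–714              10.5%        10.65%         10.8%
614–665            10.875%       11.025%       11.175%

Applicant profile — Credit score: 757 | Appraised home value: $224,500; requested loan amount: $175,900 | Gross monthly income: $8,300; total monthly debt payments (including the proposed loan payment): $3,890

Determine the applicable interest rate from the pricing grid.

Credit score 757 ≥ 614; DTI = 3,890/8,300 = 46.9% ≤ 50%
LTV: 175,900 ÷ 224,500 = 78.4%, within 85% cap
Row: 757 falls in 715–759. Column: 78.4% falls in 77.01–85%. Rate = 10.425%.

10.425%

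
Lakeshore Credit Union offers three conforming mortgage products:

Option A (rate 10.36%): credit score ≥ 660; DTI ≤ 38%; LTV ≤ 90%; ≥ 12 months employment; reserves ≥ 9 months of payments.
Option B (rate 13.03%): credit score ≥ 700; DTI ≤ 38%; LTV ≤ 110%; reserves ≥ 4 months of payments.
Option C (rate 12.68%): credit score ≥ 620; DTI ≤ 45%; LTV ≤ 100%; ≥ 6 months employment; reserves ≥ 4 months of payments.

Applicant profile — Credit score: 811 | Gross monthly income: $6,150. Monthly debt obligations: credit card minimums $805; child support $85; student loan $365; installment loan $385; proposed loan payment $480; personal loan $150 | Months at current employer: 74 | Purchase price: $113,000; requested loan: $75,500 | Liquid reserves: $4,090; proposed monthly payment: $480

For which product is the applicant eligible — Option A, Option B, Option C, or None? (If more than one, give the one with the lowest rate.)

Option C

Total debts = (805 + 85 + 365 + 385 + 480 + 150) = 2,270; DTI = 2,270/6,150 = 36.9%.
LTV = 75,500/113,000 = 66.8%.
Reserves = 4,090/480 = 8.5 months.
Option A: score 811 ≥ 660; DTI 36.9% ≤ 38%; LTV 66.8% ≤ 90%; employment 74 ≥ 12 mo; reserves 8.5 < 9 mo → does not qualify.
Option B: score 811 ≥ 700; DTI 36.9% ≤ 38%; LTV 66.8% ≤ 110%; reserves 8.5 ≥ 4 mo → qualifies.
Option C: score 811 ≥ 620; DTI 36.9% ≤ 45%; LTV 66.8% ≤ 100%; employment 74 ≥ 6 mo; reserves 8.5 ≥ 4 mo → qualifies.
Qualifying: Option B, Option C. Lowest rate is 12.68% → Option C.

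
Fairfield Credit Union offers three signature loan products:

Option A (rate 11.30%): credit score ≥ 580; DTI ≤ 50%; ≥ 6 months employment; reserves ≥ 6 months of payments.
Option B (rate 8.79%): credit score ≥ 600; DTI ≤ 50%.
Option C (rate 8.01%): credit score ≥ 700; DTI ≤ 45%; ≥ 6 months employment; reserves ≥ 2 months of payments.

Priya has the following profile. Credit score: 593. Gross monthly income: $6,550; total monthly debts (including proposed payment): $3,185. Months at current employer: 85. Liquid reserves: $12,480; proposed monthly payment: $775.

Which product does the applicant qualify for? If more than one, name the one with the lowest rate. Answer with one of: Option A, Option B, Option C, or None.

Option A

DTI = 3,185/6,550 = 48.6%.
Reserves = 12,480/775 = 16.1 months.
Option A: score 593 ≥ 580; DTI 48.6% ≤ 50%; employment 85 ≥ 6 mo; reserves 16.1 ≥ 6 mo → qualifies.
Option B: score 593 < 600; DTI 48.6% ≤ 50% → does not qualify.
Option C: score 593 < 700; DTI 48.6% > 45%; employment 85 ≥ 6 mo; reserves 16.1 ≥ 2 mo → does not qualify.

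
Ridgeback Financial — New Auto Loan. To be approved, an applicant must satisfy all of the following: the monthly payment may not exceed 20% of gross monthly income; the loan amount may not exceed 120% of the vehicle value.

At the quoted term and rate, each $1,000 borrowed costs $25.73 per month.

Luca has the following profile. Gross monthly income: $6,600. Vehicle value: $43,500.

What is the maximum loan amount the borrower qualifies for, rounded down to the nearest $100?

$51,300

Payment cap: 20% × $6,600 = $1,320/month.
At $25.73 per $1,000, that supports 1,320/25.73 × 1,000 ≈ $51,301 → $51,300.
LTV cap: 120% × $43,500 = $52,200 → $52,200.
Binding constraint: payment-to-income.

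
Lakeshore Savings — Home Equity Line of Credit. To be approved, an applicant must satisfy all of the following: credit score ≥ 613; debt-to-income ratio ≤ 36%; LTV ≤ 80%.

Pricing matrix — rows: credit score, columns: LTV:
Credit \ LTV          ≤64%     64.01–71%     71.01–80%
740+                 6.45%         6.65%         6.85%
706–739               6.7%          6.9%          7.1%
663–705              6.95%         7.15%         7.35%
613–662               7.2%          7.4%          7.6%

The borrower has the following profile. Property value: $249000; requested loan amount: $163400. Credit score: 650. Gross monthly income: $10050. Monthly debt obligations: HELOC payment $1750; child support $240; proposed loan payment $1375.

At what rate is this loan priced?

7.4%

Credit score 650 ≥ 613; Total monthly debts = (1,750 + 240 + 1,375) = 3,365. DTI = 3,365/10,050 = 33.5% ≤ 36%
LTV = 163,400/249,000 = 65.6% ≤ 80%
Row: 650 falls in 613–662. Column: 65.6% falls in 64.01–71%. Rate = 7.4%.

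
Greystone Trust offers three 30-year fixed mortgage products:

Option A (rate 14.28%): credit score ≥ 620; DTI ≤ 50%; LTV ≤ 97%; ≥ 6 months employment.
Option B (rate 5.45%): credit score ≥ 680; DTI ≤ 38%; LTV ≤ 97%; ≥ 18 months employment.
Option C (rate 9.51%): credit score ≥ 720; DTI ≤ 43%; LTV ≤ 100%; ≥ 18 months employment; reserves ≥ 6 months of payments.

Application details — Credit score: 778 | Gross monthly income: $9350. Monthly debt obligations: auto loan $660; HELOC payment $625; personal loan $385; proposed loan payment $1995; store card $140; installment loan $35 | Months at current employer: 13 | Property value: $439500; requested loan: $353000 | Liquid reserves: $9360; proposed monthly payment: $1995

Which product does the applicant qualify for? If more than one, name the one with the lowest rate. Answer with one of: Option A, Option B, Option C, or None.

Total debts = (660 + 625 + 385 + 1,995 + 140 + 35) = 3,840; DTI = 3,840/9,350 = 41.1%.
LTV = 353,000/439,500 = 80.3%.
Reserves = 9,360/1,995 = 4.7 months.
Option A: score 778 ≥ 620; DTI 41.1% ≤ 50%; LTV 80.3% ≤ 97%; employment 13 ≥ 6 mo → qualifies.
Option B: score 778 ≥ 680; DTI 41.1% > 38%; LTV 80.3% ≤ 97%; employment 13 < 18 mo → does not qualify.
Option C: score 778 ≥ 720; DTI 41.1% ≤ 43%; LTV 80.3% ≤ 100%; employment 13 < 18 mo; reserves 4.7 < 6 mo → does not qualify.

Option A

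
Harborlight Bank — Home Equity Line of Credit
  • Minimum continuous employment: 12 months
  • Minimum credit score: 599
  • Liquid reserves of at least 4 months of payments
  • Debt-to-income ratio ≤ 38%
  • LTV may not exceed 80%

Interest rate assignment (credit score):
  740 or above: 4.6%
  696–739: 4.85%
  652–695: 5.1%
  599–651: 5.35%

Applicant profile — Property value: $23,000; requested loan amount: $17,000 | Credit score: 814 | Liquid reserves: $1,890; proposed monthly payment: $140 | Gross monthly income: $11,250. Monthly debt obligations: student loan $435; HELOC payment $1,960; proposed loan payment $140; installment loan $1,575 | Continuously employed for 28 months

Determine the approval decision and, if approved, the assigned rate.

Approved at 4.6%

Credit score 814 ≥ 599 (meets minimum)
LTV: 17,000 ÷ 23,000 = 73.9%, within 80% cap
Employment 28 ≥ 12 months
Total monthly debts = (435 + 1,960 + 140 + 1,575) = 4,110. Debt-to-income = 4,110/11,250 = 36.5% — meets 38% limit
Reserves: 1,890 ÷ 140 = 13.5 months (meets 4-month minimum)
All requirements met. Score 814 falls in the 740 or above tier → 4.6%.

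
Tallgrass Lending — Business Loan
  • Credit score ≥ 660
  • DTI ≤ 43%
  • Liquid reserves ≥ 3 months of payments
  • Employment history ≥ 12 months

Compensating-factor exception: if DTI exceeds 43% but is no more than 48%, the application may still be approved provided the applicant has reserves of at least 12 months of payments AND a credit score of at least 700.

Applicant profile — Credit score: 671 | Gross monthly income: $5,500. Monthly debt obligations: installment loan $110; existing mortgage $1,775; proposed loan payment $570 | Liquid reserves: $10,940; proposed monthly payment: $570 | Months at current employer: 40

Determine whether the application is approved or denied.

Credit score 671 ≥ 660 (meets base)
Total debts = (110 + 1,775 + 570) = 2,455. DTI: 2,455 ÷ 5,500 = 44.6%, over the 43% base limit.
Reserves: 10,940 ÷ 570 = 19.2 months (meets 3-month minimum)
Employment 40 ≥ 12 months
DTI 44.6% is within the 43%–48% exception band; checking compensating factors.
Reserves 19.2 ≥ 12 months; credit score 671 < 700.
Override conditions not both satisfied; exception does not apply.

Denied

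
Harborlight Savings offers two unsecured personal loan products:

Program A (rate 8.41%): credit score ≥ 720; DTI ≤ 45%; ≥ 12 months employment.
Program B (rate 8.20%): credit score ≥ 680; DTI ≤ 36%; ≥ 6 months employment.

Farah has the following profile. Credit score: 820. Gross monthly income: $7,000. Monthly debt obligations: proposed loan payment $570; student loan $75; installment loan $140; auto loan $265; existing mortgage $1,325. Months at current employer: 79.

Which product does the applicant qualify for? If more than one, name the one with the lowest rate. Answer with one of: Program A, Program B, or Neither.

Total debts = (570 + 75 + 140 + 265 + 1,325) = 2,375; DTI = 2,375/7,000 = 33.9%.
Program A: score 820 ≥ 720; DTI 33.9% ≤ 45%; employment 79 ≥ 12 mo → qualifies.
Program B: score 820 ≥ 680; DTI 33.9% ≤ 36%; employment 79 ≥ 6 mo → qualifies.
Qualifying: Program A, Program B. Lowest rate is 8.20% → Program B.

Program B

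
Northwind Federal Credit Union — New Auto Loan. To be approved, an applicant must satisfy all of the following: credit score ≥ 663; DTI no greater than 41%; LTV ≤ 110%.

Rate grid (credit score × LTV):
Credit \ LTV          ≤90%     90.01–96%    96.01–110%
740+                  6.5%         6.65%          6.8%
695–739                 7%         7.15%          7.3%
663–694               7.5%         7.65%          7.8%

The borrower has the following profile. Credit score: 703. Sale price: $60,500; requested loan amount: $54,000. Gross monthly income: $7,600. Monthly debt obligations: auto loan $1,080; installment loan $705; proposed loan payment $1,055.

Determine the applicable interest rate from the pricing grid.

Credit score 703 ≥ 663; Total monthly debts = (1,080 + 705 + 1,055) = 2,840. DTI = 2,840/7,600 = 37.4% ≤ 41%
LTV = 54,000/60,500 = 89.3% ≤ 110%
Score 703 is in the 695–739 band; LTV 89.3% is in the ≤90% band → 7%.

7%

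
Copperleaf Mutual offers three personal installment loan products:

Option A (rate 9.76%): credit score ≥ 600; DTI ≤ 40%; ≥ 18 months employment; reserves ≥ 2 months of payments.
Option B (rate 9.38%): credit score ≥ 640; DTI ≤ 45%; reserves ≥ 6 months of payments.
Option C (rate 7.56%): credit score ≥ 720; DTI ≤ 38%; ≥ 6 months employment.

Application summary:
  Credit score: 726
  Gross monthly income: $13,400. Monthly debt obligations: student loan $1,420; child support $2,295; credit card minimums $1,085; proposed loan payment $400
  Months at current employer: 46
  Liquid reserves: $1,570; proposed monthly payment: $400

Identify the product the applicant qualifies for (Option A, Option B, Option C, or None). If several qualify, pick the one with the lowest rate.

Total debts = (1,420 + 2,295 + 1,085 + 400) = 5,200; DTI = 5,200/13,400 = 38.8%.
Reserves = 1,570/400 = 3.9 months.
Option A: score 726 ≥ 600; DTI 38.8% ≤ 40%; employment 46 ≥ 18 mo; reserves 3.9 ≥ 2 mo → qualifies.
Option B: score 726 ≥ 640; DTI 38.8% ≤ 45%; reserves 3.9 < 6 mo → does not qualify.
Option C: score 726 ≥ 720; DTI 38.8% > 38%; employment 46 ≥ 6 mo → does not qualify.

Option A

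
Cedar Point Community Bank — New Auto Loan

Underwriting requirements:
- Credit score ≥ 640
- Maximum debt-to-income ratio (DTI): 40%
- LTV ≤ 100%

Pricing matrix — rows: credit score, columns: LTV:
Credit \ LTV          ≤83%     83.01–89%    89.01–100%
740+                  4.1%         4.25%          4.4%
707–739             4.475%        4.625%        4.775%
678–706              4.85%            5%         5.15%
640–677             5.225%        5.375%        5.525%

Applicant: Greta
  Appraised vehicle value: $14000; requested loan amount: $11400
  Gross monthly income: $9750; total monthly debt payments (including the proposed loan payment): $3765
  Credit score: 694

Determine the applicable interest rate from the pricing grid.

4.85%

Credit score 694 ≥ 640; DTI: 3,765 ÷ 9,750 = 38.6%, within the 40% cap
LTV = 11,400/14,000 = 81.4% ≤ 100%
Credit 694 → row 678–706; LTV 81.4% → column ≤83%. Grid cell → 4.85%.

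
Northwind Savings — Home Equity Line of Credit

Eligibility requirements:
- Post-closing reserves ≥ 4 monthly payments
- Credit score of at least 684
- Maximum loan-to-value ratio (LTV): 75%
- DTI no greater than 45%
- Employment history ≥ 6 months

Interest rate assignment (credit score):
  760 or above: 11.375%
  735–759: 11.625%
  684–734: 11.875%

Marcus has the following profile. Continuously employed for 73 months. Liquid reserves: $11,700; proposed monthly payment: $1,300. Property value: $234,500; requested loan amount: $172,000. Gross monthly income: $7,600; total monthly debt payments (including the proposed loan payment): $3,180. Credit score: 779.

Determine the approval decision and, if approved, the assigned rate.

Credit score 779 ≥ 684 (meets minimum)
Loan-to-value = 172,000/234,500 = 73.3% — pass (75% max)
Employment 73 ≥ 6 months
DTI: 3,180 ÷ 7,600 = 41.8%, within the 45% cap
Reserves: 11,700 ÷ 1,300 = 9.0 months (meets 4-month minimum)
All requirements met. Score 779 falls in the 760 or above tier → 11.375%.

Approved at 11.375%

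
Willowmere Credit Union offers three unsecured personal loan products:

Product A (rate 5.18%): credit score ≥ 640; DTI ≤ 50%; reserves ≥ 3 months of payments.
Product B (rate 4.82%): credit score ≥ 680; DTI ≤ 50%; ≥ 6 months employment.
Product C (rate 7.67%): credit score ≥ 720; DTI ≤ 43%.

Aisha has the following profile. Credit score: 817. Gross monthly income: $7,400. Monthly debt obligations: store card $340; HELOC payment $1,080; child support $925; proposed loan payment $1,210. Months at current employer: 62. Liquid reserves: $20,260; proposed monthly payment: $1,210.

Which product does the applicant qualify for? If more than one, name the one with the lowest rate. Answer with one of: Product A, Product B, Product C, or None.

Product B

Total debts = (340 + 1,080 + 925 + 1,210) = 3,555; DTI = 3,555/7,400 = 48%.
Reserves = 20,260/1,210 = 16.7 months.
Product A: score 817 ≥ 640; DTI 48% ≤ 50%; reserves 16.7 ≥ 3 mo → qualifies.
Product B: score 817 ≥ 680; DTI 48% ≤ 50%; employment 62 ≥ 6 mo → qualifies.
Product C: score 817 ≥ 720; DTI 48% > 43% → does not qualify.
Qualifying: Product A, Product B. Lowest rate is 4.82% → Product B.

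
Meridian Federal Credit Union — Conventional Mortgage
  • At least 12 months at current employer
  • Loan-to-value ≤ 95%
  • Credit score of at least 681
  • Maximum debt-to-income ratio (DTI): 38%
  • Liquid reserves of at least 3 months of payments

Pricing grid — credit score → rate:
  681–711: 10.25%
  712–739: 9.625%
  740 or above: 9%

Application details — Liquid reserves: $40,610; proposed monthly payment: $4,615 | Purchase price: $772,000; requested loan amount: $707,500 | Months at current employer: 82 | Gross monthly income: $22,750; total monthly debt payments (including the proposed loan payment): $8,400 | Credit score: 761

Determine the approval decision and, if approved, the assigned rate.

Credit score 761 ≥ 681 (meets minimum)
DTI = 8,400/22,750 = 36.9% ≤ 38%
Reserves = 40,610/4,615 = 8.8 months ≥ 3
Employment 82 ≥ 12 months
LTV: 707,500 ÷ 772,000 = 91.6%, within 95% cap
All requirements met. Score 761 falls in the 740 or above tier → 9%.

Approved at 9%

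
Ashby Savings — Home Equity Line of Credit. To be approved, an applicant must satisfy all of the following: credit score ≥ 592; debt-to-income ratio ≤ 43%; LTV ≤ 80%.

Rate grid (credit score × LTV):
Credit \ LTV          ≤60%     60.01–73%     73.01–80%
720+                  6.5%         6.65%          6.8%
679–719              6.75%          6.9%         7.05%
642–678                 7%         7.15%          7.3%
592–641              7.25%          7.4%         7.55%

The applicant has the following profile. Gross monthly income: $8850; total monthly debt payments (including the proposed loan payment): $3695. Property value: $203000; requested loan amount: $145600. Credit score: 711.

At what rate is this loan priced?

6.9%

Credit score 711 ≥ 592; Debt-to-income = 3,695/8,850 = 41.8% — meets 43% limit
LTV: 145,600 ÷ 203,000 = 71.7%, within 80% cap
Credit 711 → row 679–719; LTV 71.7% → column 60.01–73%. Grid cell → 6.9%.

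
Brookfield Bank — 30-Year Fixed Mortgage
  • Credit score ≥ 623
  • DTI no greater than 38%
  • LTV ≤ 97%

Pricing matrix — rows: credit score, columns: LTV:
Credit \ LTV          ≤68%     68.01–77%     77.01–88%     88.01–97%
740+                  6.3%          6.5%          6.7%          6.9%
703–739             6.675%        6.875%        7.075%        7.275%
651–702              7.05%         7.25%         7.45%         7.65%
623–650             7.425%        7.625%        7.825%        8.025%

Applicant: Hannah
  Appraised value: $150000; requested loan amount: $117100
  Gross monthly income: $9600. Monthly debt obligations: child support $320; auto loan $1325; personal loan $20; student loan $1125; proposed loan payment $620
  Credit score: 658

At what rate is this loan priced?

7.45%

Credit score 658 ≥ 623; Total monthly debts = (320 + 1,325 + 20 + 1,125 + 620) = 3,410. DTI = 3,410/9,600 = 35.5% ≤ 38%
LTV = 117,100/150,000 = 78.1% ≤ 97%
Row: 658 falls in 651–702. Column: 78.1% falls in 77.01–88%. Rate = 7.45%.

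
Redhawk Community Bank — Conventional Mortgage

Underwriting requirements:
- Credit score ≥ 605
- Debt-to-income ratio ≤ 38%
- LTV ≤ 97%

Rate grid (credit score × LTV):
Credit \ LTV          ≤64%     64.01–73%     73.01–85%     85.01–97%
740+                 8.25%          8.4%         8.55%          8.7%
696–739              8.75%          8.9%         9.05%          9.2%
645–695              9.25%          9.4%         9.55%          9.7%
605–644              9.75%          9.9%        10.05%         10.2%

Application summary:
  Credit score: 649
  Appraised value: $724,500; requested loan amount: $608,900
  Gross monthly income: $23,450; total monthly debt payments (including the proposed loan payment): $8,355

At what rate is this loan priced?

9.55%

Credit score 649 ≥ 605; DTI = 8,355/23,450 = 35.6% ≤ 38%
Loan-to-value = 608,900/724,500 = 84% — pass (97% max)
Row: 649 falls in 645–695. Column: 84% falls in 73.01–85%. Rate = 9.55%.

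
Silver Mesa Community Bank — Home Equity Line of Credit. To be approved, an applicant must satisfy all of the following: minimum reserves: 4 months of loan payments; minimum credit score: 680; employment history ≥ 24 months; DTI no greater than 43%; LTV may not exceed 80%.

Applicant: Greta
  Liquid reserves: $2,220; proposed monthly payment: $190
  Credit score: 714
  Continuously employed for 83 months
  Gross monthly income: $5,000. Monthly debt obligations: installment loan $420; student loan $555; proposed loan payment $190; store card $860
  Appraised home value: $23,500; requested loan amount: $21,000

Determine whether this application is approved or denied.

Liquid reserves cover 2,220/190 = 11.7 months — ≥ 4 required
Credit score 714 ≥ 680 (meets)
Employment 83 ≥ 24 months
Total monthly debts = (420 + 555 + 190 + 860) = 2,025. DTI = 2,025/5,000 = 40.5% ≤ 43%
Loan-to-value = 21,000/23,500 = 89.4% — fail (80% max)
Fails on LTV.

Denied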